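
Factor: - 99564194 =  - 2^1*23^1 * 197^1*10987^1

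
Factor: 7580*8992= 2^7*5^1* 281^1*379^1 = 68159360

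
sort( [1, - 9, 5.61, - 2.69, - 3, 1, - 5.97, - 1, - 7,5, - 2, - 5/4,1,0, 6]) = [ - 9, - 7, - 5.97,-3, - 2.69, - 2,-5/4, - 1, 0,1 , 1,  1, 5 , 5.61,6]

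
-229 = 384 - 613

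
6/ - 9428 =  -1 + 4711/4714  =  - 0.00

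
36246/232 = 156+27/116= 156.23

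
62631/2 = 31315 + 1/2 = 31315.50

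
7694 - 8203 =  - 509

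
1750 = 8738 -6988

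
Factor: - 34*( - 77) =2^1*7^1*11^1*17^1=2618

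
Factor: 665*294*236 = 46140360=2^3 *3^1*5^1*7^3 * 19^1*59^1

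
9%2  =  1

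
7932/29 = 7932/29 =273.52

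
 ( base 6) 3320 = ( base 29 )qe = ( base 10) 768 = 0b1100000000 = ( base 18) 26c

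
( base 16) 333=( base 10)819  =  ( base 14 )427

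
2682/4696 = 1341/2348 = 0.57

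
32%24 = 8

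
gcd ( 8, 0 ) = 8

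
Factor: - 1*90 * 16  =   - 2^5*3^2*5^1 = - 1440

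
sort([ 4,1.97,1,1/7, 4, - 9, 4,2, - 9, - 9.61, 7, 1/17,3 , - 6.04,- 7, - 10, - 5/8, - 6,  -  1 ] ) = [ - 10, - 9.61, - 9, - 9, - 7 , - 6.04 ,-6,-1, - 5/8, 1/17 , 1/7  ,  1,1.97,2 , 3,4,4,  4,7]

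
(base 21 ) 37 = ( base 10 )70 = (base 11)64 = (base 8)106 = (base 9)77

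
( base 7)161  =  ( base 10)92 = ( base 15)62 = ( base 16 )5c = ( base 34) 2o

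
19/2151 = 19/2151 = 0.01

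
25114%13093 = 12021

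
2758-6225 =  - 3467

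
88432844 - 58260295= 30172549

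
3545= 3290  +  255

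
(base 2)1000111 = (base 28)2f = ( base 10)71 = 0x47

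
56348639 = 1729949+54618690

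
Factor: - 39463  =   - 19^1*31^1*67^1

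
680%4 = 0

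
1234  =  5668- 4434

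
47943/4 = 11985+3/4 = 11985.75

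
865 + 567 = 1432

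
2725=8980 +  - 6255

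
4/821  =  4/821 = 0.00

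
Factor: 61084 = 2^2*15271^1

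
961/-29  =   - 961/29 = -33.14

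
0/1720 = 0 =0.00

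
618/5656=309/2828 = 0.11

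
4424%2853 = 1571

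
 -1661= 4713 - 6374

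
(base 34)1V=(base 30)25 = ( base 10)65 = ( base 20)35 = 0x41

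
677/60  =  11+17/60=11.28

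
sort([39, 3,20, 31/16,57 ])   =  [ 31/16 , 3,20, 39,57] 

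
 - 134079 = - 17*7887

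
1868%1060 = 808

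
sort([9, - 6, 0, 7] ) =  [ - 6,  0,7, 9]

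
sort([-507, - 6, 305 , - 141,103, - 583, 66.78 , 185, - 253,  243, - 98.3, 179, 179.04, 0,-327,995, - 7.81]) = [ -583, - 507, - 327, - 253 , - 141,-98.3, - 7.81, - 6, 0 , 66.78, 103, 179,179.04, 185, 243,305, 995]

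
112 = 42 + 70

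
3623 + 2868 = 6491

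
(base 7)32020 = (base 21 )hj7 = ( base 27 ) amj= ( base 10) 7903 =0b1111011011111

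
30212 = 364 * 83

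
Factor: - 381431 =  - 67^1*5693^1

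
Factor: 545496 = 2^3*3^1*7^1 * 17^1*191^1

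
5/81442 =5/81442=0.00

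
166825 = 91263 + 75562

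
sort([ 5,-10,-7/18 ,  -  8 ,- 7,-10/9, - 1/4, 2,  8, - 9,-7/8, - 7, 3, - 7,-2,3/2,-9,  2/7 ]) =[-10,-9,-9, -8, - 7, - 7, - 7,-2,- 10/9, - 7/8,  -  7/18 , - 1/4,2/7 , 3/2,2, 3,5,8 ]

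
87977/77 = 1142+ 43/77 =1142.56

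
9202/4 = 4601/2=   2300.50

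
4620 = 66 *70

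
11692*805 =9412060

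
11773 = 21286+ - 9513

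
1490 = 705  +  785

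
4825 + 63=4888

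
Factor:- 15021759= - 3^1*5007253^1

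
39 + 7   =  46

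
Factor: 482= 2^1 * 241^1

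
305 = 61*5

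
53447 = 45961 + 7486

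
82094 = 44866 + 37228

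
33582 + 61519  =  95101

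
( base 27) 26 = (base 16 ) 3c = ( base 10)60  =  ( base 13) 48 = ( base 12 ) 50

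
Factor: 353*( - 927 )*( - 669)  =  218917539 = 3^3*103^1*223^1*353^1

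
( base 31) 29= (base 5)241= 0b1000111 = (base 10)71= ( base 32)27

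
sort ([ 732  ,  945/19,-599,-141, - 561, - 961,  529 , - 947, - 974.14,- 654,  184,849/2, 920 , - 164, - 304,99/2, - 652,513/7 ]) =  [ - 974.14, - 961, - 947, - 654, - 652, - 599, - 561, - 304 , - 164, - 141,99/2, 945/19, 513/7,  184,849/2,529, 732, 920]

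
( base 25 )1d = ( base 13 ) 2C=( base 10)38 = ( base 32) 16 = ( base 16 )26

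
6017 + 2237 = 8254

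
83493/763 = 83493/763= 109.43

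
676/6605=676/6605 = 0.10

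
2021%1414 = 607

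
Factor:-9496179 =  - 3^2*7^1* 11^1*71^1*193^1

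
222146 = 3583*62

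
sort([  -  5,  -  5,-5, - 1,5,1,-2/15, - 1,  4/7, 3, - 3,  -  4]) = [  -  5, -5,-5, - 4, - 3, - 1 , -1, - 2/15,  4/7,1,3,5 ] 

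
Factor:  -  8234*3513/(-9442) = 3^1*23^1*179^1*1171^1 * 4721^( - 1 )=14463021/4721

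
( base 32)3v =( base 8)177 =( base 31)43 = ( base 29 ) 4b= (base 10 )127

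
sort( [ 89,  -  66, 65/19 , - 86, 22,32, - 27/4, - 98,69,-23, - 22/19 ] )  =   [ - 98, - 86, - 66, - 23,  -  27/4, - 22/19,65/19, 22, 32, 69,89 ] 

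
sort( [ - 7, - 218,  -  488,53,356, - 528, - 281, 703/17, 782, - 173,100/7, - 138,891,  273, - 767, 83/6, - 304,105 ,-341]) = [ - 767 , - 528, - 488,-341,  -  304, - 281, - 218, -173, - 138, - 7,83/6,100/7,703/17, 53,105,273,356,782,891]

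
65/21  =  65/21=3.10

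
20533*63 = 1293579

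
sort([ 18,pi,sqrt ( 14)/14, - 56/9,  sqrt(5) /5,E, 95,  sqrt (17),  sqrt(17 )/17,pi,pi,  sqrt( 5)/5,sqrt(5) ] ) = [-56/9 , sqrt( 17)/17, sqrt (14 ) /14,sqrt( 5)/5,sqrt( 5)/5, sqrt(5),E,pi,pi , pi, sqrt ( 17), 18, 95] 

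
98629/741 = 133 + 4/39 = 133.10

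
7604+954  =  8558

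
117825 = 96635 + 21190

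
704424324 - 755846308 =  - 51421984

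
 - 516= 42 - 558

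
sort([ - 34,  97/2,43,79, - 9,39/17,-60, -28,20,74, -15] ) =[ - 60, - 34,- 28, - 15,- 9,39/17,  20, 43,97/2,74,79] 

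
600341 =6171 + 594170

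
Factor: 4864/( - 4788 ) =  - 2^6*3^( - 2)*7^(- 1) = - 64/63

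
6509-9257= - 2748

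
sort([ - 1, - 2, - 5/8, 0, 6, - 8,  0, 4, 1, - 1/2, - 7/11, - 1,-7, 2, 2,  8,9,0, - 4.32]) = [-8, -7,-4.32, - 2, - 1, - 1, - 7/11, -5/8, - 1/2, 0, 0,0, 1, 2, 2, 4,6,8, 9 ] 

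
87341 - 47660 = 39681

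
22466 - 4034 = 18432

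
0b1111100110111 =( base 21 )i2b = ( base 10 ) 7991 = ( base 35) 6ib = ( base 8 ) 17467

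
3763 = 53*71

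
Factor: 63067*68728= 4334468776 =2^3*11^2*71^1*63067^1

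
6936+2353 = 9289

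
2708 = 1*2708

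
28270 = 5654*5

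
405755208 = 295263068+110492140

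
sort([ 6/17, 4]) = [ 6/17,  4]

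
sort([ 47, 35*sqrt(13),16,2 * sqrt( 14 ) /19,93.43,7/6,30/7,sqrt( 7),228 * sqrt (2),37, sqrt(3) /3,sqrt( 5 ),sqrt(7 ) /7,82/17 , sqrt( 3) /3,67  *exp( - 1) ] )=[ sqrt( 7 ) /7,2 * sqrt( 14)/19,sqrt( 3)/3, sqrt(3)/3,7/6,sqrt( 5), sqrt( 7),30/7,82/17 , 16,67*exp (-1),37,47,93.43, 35*sqrt (13),228*sqrt( 2 ) ] 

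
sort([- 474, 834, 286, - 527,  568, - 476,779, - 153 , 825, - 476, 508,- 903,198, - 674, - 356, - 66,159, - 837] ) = [ - 903, - 837, - 674 , - 527, - 476, - 476, - 474,-356,-153, - 66 , 159, 198, 286, 508,  568,779, 825 , 834]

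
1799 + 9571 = 11370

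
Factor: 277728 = 2^5 * 3^1*11^1 * 263^1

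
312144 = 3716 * 84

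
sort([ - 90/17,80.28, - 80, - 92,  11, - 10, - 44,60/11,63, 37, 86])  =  [ - 92, - 80, - 44,-10, - 90/17,60/11, 11, 37,  63, 80.28, 86]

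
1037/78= 13 +23/78 = 13.29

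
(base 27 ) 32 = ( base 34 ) 2f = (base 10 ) 83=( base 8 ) 123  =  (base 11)76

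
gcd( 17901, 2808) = 351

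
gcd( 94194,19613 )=1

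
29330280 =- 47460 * (  -  618)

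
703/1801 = 703/1801 = 0.39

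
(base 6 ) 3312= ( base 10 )764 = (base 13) 46a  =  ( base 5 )11024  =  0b1011111100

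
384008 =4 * 96002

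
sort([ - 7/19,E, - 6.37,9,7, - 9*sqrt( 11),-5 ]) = [ - 9*sqrt( 11), - 6.37, - 5, - 7/19,E,7,9]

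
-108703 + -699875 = - 808578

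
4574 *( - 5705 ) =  -26094670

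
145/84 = 1+ 61/84  =  1.73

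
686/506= 343/253 = 1.36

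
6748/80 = 84+7/20=   84.35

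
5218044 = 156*33449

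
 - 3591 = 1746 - 5337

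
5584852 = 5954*938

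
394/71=394/71=5.55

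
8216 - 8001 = 215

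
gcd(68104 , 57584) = 8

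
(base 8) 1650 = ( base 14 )4AC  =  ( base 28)15C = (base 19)2b5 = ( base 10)936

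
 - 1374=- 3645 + 2271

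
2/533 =2/533 = 0.00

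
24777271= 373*66427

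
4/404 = 1/101 = 0.01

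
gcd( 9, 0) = 9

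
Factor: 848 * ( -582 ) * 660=  -  2^7*3^2 * 5^1 * 11^1*53^1*97^1 = - 325733760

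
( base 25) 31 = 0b1001100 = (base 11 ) 6A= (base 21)3D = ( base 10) 76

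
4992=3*1664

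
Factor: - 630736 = -2^4*79^1 * 499^1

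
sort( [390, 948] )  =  [390,948]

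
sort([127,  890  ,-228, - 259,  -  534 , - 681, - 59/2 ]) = [-681 , - 534, - 259, - 228 , - 59/2, 127, 890]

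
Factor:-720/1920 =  - 3/8 = -2^(-3)*3^1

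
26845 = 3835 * 7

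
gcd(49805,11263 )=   7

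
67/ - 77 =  - 1 + 10/77 = - 0.87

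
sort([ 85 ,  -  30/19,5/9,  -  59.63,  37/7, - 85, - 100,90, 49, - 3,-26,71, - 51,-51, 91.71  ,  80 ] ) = [ - 100,  -  85,  -  59.63,- 51, - 51,-26,  -  3, - 30/19  ,  5/9,37/7,  49 , 71,80 , 85,90,91.71]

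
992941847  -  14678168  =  978263679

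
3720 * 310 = 1153200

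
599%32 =23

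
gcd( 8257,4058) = 1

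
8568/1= 8568=8568.00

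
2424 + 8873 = 11297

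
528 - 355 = 173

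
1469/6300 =1469/6300 = 0.23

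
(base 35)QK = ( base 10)930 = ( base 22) 1K6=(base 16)3a2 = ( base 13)567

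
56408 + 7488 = 63896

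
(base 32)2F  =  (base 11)72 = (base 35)29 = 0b1001111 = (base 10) 79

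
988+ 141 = 1129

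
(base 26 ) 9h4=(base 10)6530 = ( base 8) 14602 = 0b1100110000010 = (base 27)8pn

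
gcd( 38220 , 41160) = 2940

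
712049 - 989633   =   - 277584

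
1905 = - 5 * (  -  381 ) 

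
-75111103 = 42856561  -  117967664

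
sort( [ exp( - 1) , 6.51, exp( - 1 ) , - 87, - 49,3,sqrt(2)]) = [ - 87, - 49,exp( - 1),  exp(- 1 ),sqrt( 2),  3,6.51] 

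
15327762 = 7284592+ 8043170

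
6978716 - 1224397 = 5754319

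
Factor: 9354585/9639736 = 2^(-3)*3^1*5^1*73^1*8543^1*1204967^(-1)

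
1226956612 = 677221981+549734631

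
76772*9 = 690948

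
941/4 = 235  +  1/4= 235.25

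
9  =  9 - 0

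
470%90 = 20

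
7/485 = 7/485 =0.01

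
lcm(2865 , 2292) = 11460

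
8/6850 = 4/3425 = 0.00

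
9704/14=693 + 1/7 = 693.14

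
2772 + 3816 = 6588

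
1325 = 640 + 685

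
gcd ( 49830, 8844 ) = 66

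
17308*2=34616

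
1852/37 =50 + 2/37  =  50.05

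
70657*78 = 5511246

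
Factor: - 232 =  - 2^3*29^1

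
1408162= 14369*98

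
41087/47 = 41087/47  =  874.19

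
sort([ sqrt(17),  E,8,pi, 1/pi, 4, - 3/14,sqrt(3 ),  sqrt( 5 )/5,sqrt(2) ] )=[ - 3/14,1/pi, sqrt ( 5 )/5, sqrt( 2),  sqrt( 3 ) , E, pi , 4 , sqrt( 17),8 ] 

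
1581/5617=1581/5617  =  0.28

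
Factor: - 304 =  - 2^4*19^1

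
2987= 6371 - 3384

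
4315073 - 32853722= - 28538649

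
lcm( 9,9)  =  9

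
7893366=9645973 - 1752607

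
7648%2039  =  1531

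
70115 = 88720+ - 18605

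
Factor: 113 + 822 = 5^1 * 11^1*17^1 = 935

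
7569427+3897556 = 11466983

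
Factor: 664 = 2^3*83^1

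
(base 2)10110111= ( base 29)69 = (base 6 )503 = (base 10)183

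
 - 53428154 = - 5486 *9739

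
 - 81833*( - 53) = 4337149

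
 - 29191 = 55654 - 84845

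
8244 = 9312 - 1068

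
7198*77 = 554246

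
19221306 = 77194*249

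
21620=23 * 940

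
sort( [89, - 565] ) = [  -  565,89] 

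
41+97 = 138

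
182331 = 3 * 60777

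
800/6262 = 400/3131 = 0.13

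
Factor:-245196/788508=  - 3^ ( - 1 )*139^1*149^( - 1) = - 139/447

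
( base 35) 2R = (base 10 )97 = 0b1100001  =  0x61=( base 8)141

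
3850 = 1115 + 2735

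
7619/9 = 7619/9 = 846.56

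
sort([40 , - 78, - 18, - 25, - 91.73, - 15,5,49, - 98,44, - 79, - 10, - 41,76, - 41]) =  [-98, - 91.73, - 79,-78, - 41, - 41, - 25,-18, - 15, - 10, 5,40,44, 49, 76]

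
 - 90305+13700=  - 76605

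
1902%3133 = 1902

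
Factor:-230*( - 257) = 2^1*5^1*23^1*257^1 = 59110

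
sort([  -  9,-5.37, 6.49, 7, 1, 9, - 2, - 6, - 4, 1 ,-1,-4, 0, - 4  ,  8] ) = [ - 9 , - 6 , - 5.37, - 4, - 4, - 4,-2, - 1, 0, 1,1, 6.49, 7 , 8,  9]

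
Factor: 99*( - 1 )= - 3^2 * 11^1 = - 99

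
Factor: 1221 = 3^1*11^1*37^1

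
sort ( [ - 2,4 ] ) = [ - 2,  4 ]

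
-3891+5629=1738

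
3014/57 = 52 + 50/57 = 52.88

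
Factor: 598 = 2^1*13^1*23^1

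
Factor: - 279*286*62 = - 2^2*3^2*11^1*13^1 * 31^2 =-  4947228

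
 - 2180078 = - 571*3818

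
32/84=8/21 = 0.38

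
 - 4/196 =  - 1/49 =- 0.02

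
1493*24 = 35832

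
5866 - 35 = 5831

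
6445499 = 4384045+2061454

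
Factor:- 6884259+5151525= - 2^1*3^2*96263^1=- 1732734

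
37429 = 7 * 5347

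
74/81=74/81 = 0.91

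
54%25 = 4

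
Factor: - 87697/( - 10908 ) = 2^ (-2) *3^( -3 )*101^ ( - 1)*87697^1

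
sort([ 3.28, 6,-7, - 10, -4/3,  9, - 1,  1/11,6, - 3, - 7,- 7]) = [ - 10, - 7 , - 7 , - 7,-3,-4/3, - 1,1/11,3.28,6, 6, 9]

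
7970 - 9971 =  - 2001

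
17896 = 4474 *4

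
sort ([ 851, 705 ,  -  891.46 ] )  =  [-891.46,705, 851]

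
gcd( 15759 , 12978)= 927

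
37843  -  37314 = 529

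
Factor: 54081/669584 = 2^( - 4 )*3^3 *2003^1*41849^( - 1) 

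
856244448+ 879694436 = 1735938884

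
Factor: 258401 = 11^1*13^2*139^1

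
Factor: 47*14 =2^1*7^1*47^1 = 658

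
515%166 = 17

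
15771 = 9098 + 6673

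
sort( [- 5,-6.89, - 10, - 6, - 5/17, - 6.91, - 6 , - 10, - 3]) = [ - 10, - 10, - 6.91, - 6.89, - 6, - 6, - 5, - 3, - 5/17] 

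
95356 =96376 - 1020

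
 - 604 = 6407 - 7011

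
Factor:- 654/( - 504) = 109/84 = 2^ ( - 2 )*3^ ( - 1) * 7^( - 1)*109^1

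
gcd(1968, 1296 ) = 48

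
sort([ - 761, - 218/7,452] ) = [-761, - 218/7, 452]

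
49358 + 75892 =125250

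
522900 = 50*10458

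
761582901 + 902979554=1664562455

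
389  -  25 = 364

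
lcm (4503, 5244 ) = 414276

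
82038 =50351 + 31687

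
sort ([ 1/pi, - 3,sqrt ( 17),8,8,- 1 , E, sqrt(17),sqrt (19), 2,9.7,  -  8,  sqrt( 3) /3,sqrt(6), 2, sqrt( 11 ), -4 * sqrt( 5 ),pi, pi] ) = [ - 4*sqrt( 5 ),-8, -3,  -  1,1/pi , sqrt( 3) /3, 2, 2,sqrt( 6), E, pi, pi,sqrt( 11)  ,  sqrt (17),sqrt (17),sqrt(19),8, 8,9.7 ]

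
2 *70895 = 141790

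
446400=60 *7440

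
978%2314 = 978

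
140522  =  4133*34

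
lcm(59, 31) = 1829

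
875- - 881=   1756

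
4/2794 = 2/1397=0.00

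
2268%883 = 502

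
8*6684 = 53472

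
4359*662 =2885658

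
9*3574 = 32166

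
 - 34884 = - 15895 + - 18989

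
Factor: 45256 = 2^3*5657^1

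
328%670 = 328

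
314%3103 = 314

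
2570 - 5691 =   -  3121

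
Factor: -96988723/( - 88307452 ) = 5705219/5194556 = 2^( - 2 )*13^1 * 23^1*1109^ ( - 1)*1171^( - 1)*19081^1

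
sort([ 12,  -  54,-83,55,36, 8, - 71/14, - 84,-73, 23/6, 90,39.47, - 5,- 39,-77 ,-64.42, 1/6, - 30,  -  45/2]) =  [ - 84,- 83, - 77,  -  73,  -  64.42, - 54,-39, - 30,-45/2,-71/14, - 5, 1/6,  23/6,8, 12,36, 39.47 , 55 , 90]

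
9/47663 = 9/47663  =  0.00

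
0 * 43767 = 0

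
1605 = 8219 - 6614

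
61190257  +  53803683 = 114993940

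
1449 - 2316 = -867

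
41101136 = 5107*8048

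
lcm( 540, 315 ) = 3780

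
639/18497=639/18497=0.03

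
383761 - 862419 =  - 478658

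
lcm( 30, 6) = 30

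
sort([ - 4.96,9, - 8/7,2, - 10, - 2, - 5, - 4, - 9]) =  [- 10, - 9, - 5,- 4.96, - 4  ,-2,-8/7 , 2 , 9] 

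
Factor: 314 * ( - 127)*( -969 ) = 38641782 = 2^1*3^1*17^1*19^1*127^1 * 157^1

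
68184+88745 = 156929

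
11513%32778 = 11513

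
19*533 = 10127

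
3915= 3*1305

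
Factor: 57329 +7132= 3^1* 21487^1 = 64461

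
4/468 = 1/117  =  0.01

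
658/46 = 14 + 7/23= 14.30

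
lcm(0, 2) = 0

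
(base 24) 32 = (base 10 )74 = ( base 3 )2202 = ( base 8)112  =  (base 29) 2G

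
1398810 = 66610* 21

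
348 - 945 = - 597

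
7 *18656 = 130592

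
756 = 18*42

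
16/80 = 1/5 = 0.20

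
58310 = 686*85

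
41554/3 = 41554/3 = 13851.33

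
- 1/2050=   -  1 + 2049/2050= - 0.00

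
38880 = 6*6480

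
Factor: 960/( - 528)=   -  2^2*5^1 * 11^( - 1) = -  20/11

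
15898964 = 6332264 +9566700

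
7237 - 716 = 6521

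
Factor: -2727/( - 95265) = 303/10585  =  3^1*5^(  -  1 )*29^(  -  1 ) * 73^ ( - 1) * 101^1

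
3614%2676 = 938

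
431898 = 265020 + 166878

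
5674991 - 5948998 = -274007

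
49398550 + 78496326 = 127894876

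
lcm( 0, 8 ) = 0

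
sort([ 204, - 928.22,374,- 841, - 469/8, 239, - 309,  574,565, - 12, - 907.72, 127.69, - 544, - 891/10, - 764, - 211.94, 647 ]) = [ - 928.22, - 907.72, - 841, - 764, - 544, - 309,  -  211.94, - 891/10 , - 469/8, - 12,127.69,  204, 239, 374, 565, 574,647] 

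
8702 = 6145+2557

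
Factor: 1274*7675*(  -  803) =-2^1*5^2*7^2*11^1 *13^1*73^1*307^1=-7851693850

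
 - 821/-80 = 10+21/80 = 10.26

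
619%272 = 75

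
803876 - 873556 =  - 69680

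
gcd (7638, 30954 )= 402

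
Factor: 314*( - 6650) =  - 2^2*5^2*7^1*19^1*157^1 = - 2088100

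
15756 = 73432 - 57676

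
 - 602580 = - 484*1245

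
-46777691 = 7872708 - 54650399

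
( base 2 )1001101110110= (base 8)11566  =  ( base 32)4RM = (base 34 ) 4ai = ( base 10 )4982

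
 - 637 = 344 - 981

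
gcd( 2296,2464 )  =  56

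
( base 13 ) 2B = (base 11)34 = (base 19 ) 1I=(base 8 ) 45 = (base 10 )37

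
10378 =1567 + 8811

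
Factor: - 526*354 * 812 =  -  151197648=   -  2^4 * 3^1*7^1*29^1*59^1*263^1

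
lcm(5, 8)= 40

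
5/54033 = 5/54033  =  0.00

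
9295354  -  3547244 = 5748110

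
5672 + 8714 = 14386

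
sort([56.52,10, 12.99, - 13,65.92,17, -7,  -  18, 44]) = [  -  18,  -  13,-7,10,12.99 , 17,44, 56.52,65.92 ]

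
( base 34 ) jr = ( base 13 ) 3CA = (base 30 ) MD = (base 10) 673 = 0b1010100001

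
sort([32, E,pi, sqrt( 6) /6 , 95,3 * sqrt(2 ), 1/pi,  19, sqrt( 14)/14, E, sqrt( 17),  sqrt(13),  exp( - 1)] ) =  [sqrt( 14 )/14,1/pi,exp( - 1) , sqrt(6 )/6, E, E, pi,  sqrt(13),sqrt( 17),3 * sqrt (2),19,32,95]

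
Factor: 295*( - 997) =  - 294115=-  5^1 * 59^1 * 997^1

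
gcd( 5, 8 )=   1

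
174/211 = 174/211= 0.82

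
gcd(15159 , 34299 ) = 3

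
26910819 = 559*48141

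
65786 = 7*9398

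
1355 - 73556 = -72201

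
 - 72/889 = - 72/889 = - 0.08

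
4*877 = 3508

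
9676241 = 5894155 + 3782086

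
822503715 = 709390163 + 113113552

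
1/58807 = 1/58807 = 0.00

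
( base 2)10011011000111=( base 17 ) 205g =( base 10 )9927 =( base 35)83M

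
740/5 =148  =  148.00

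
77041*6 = 462246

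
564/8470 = 282/4235 = 0.07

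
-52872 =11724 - 64596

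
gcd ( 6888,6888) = 6888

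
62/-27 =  - 62/27 = -2.30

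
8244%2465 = 849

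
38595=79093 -40498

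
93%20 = 13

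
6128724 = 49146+6079578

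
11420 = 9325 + 2095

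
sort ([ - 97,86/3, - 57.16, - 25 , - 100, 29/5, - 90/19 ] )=[ -100,  -  97, - 57.16, - 25, - 90/19,29/5, 86/3 ] 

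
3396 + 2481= 5877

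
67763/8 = 8470 + 3/8 = 8470.38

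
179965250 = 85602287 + 94362963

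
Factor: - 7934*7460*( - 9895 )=585661697800 = 2^3*5^2 * 373^1*1979^1* 3967^1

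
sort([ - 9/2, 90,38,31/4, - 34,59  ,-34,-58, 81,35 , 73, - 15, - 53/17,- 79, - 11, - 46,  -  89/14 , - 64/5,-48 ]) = [ - 79, - 58,- 48,-46 ,-34, - 34, - 15, - 64/5, - 11,  -  89/14,-9/2,-53/17, 31/4 , 35, 38 , 59,73, 81 , 90]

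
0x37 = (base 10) 55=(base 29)1q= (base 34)1l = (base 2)110111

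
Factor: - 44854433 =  - 13^1*601^1*5741^1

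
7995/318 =25 + 15/106=25.14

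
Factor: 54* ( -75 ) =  - 2^1*3^4* 5^2= -  4050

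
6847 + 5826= 12673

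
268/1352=67/338 = 0.20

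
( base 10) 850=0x352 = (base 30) SA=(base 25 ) 190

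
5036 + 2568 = 7604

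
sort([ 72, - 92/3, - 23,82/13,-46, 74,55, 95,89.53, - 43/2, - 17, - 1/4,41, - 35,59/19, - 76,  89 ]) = [ - 76, - 46, - 35, - 92/3, - 23, - 43/2,-17, - 1/4,59/19, 82/13,41,55, 72, 74, 89,89.53,95]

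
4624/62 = 74 + 18/31 = 74.58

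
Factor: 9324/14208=2^(-5 ) * 3^1*7^1=21/32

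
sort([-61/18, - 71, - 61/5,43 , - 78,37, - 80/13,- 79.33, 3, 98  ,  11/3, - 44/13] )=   [- 79.33, -78 , - 71, - 61/5, - 80/13,-61/18, - 44/13, 3,11/3,37,  43 , 98]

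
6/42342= 1/7057 = 0.00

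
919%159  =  124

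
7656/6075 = 1 + 527/2025 = 1.26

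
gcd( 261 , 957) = 87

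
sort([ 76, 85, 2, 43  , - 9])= [ - 9, 2,43 , 76, 85 ] 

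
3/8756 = 3/8756 = 0.00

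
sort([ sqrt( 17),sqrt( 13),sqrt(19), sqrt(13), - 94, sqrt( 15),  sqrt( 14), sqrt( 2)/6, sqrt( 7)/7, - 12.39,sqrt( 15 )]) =[ - 94, - 12.39,sqrt(2)/6, sqrt( 7) /7,sqrt( 13), sqrt( 13) , sqrt ( 14),  sqrt( 15 ), sqrt(15), sqrt( 17), sqrt( 19 ) ] 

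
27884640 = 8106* 3440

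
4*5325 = 21300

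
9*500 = 4500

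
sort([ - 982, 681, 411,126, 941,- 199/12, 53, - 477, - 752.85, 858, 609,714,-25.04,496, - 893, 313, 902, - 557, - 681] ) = [ - 982, - 893, - 752.85,  -  681, - 557, - 477, - 25.04, - 199/12, 53,  126 , 313,411 , 496, 609, 681 , 714, 858,902, 941] 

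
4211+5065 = 9276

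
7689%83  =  53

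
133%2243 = 133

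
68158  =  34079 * 2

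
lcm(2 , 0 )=0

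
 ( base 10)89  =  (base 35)2j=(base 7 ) 155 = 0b1011001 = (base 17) 54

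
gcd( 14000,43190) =70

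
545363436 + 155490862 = 700854298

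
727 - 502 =225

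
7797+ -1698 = 6099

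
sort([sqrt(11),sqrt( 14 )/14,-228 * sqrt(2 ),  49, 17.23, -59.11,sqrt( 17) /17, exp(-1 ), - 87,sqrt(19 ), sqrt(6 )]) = [ - 228*sqrt( 2 ),-87, - 59.11, sqrt(17)/17, sqrt( 14 ) /14,exp( - 1) , sqrt(6), sqrt( 11),sqrt( 19), 17.23,49]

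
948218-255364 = 692854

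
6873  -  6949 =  - 76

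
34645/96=360+85/96 = 360.89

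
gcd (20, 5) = 5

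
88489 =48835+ 39654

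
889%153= 124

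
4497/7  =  642 + 3/7 = 642.43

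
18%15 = 3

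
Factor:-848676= - 2^2*3^1*197^1*359^1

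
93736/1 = 93736 = 93736.00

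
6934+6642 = 13576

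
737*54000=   39798000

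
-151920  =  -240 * 633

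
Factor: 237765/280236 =655/772  =  2^( - 2 )*5^1 * 131^1*193^(-1)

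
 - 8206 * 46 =  -  377476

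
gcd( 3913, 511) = 7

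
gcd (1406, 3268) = 38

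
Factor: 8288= 2^5 *7^1*37^1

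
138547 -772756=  - 634209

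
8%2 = 0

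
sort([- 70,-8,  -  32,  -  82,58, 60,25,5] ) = [- 82, - 70, - 32, - 8,5, 25,58,  60 ] 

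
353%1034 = 353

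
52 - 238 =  - 186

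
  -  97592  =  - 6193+- 91399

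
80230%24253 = 7471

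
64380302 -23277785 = 41102517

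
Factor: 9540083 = 7^1 * 1362869^1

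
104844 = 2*52422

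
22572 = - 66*( - 342) 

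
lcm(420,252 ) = 1260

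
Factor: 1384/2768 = 1/2   =  2^(-1) 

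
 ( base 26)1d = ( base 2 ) 100111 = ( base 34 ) 15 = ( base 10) 39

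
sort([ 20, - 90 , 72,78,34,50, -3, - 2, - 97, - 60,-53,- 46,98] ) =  [-97, - 90 , - 60, - 53 , - 46, - 3, - 2,20,34 , 50,72,78, 98] 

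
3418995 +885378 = 4304373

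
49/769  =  49/769 = 0.06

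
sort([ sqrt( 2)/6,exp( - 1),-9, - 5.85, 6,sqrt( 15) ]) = [ - 9,  -  5.85,sqrt(2) /6,  exp( - 1) , sqrt( 15), 6 ] 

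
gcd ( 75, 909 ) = 3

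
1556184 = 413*3768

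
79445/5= 15889 = 15889.00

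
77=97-20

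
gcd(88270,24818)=2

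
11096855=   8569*1295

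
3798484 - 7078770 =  - 3280286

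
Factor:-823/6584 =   -  1/8 = -2^( - 3) 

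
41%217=41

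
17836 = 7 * 2548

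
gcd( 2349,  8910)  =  81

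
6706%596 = 150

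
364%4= 0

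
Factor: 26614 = 2^1*7^1*1901^1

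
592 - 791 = - 199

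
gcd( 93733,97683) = 1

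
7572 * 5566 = 42145752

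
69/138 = 1/2  =  0.50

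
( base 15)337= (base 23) 18E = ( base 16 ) 2D7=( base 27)QP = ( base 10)727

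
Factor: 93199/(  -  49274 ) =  - 2^( - 1) * 71^(  -  1)*347^(-1)*93199^1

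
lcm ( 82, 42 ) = 1722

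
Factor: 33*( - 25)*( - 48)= 2^4*3^2*5^2*11^1= 39600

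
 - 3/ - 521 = 3/521 = 0.01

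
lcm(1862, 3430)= 65170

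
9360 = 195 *48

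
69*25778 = 1778682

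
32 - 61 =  - 29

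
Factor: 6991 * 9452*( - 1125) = - 74338798500 = - 2^2*3^2* 5^3*17^1* 139^1*6991^1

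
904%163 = 89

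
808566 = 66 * 12251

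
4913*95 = 466735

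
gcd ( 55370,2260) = 1130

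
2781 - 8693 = -5912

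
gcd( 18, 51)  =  3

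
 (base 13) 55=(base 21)37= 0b1000110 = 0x46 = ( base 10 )70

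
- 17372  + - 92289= - 109661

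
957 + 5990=6947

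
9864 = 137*72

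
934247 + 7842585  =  8776832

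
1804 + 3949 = 5753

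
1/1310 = 1/1310 = 0.00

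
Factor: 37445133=3^1 * 11^1*491^1*2311^1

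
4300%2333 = 1967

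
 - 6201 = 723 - 6924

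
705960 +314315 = 1020275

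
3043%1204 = 635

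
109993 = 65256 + 44737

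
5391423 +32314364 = 37705787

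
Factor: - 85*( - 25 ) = 2125= 5^3*17^1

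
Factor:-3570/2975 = - 2^1*3^1*5^( - 1) = -6/5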